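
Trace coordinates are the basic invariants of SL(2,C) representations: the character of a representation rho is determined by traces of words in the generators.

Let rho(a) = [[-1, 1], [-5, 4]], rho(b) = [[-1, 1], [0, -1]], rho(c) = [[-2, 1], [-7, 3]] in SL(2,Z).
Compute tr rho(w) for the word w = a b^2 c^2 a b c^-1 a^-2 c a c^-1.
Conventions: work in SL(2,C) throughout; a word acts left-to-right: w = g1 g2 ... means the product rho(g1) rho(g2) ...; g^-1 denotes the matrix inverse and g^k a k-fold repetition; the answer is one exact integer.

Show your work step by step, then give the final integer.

rho(a) = [[-1, 1], [-5, 4]]
... * rho(b) = [[-1, 1], [0, -1]]  ->  [[1, -2], [5, -9]]
... * rho(b) = [[-1, 1], [0, -1]]  ->  [[-1, 3], [-5, 14]]
... * rho(c) = [[-2, 1], [-7, 3]]  ->  [[-19, 8], [-88, 37]]
... * rho(c) = [[-2, 1], [-7, 3]]  ->  [[-18, 5], [-83, 23]]
... * rho(a) = [[-1, 1], [-5, 4]]  ->  [[-7, 2], [-32, 9]]
... * rho(b) = [[-1, 1], [0, -1]]  ->  [[7, -9], [32, -41]]
... * rho(c^-1) = [[3, -1], [7, -2]]  ->  [[-42, 11], [-191, 50]]
... * rho(a^-1) = [[4, -1], [5, -1]]  ->  [[-113, 31], [-514, 141]]
... * rho(a^-1) = [[4, -1], [5, -1]]  ->  [[-297, 82], [-1351, 373]]
... * rho(c) = [[-2, 1], [-7, 3]]  ->  [[20, -51], [91, -232]]
... * rho(a) = [[-1, 1], [-5, 4]]  ->  [[235, -184], [1069, -837]]
... * rho(c^-1) = [[3, -1], [7, -2]]  ->  [[-583, 133], [-2652, 605]]
tr = -583 + 605 = 22

22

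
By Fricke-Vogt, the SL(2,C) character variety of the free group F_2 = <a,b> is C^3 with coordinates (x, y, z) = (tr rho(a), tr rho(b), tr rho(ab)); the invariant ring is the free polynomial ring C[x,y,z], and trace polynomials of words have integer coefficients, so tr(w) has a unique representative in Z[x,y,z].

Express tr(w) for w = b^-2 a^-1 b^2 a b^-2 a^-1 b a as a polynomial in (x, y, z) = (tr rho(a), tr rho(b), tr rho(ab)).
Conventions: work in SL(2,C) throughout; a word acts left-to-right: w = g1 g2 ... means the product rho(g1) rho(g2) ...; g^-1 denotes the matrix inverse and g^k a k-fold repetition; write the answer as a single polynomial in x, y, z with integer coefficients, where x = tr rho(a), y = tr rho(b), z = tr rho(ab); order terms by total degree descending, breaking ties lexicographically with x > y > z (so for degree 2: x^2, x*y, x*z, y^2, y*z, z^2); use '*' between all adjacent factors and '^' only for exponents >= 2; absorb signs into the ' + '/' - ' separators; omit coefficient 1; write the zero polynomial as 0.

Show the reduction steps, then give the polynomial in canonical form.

x^2*y^5*z^2 - 2*x^3*y^4*z - 2*x*y^6*z - 2*x*y^4*z^3 + x^4*y^3 + 2*x^2*y^5 + 2*x^2*y^3*z^2 + y^7 + 2*y^5*z^2 + y^3*z^4 + 7*x*y^4*z - 7*x^2*y^3 - 7*y^5 - 7*y^3*z^2 - 2*x*y^2*z + 2*x^2*y + 14*y^3 + 2*y*z^2 - 7*y

trace(b^2 a) = trace(b) trace(a b) - trace(a)   [square of b] = y*z - x
trace(b^2) = trace(b) trace(b) - trace(1)   [square of b] = y^2 - 2
trace(a^2 b^2) = trace(a) trace(b^2 a) - trace(b^2)   [square of a] = x*y*z - x^2 - y^2 + 2
trace(a^2 b) = trace(a) trace(b a) - trace(b)   [square of a] = x*z - y
trace(b^2 a^2 b) = trace(b) trace(a^2 b^2) - trace(a^2 b)   [square of b] = x*y^2*z - x^2*y - y^3 - x*z + 3*y
trace(a b a b) = trace(a b) trace(a b) - trace(1)   [split at a repeated a] = z^2 - 2
trace(b a b^2 a) = trace(b) trace(a b a b) - trace(a b a)   [square of b] = y*z^2 - x*z - y
trace(b a b^2) = trace(b) trace(a b^2) - trace(a b)   [square of b] = y^2*z - x*y - z
trace(b^2 a^2 b a) = trace(a) trace(b a b^2 a) - trace(b a b^2)   [square of a] = x*y*z^2 - x^2*z - y^2*z + z
trace(a^-1 b^2 a^2 b) = trace(b^2 a^2 b) trace(a) - trace(b^2 a^2 b a)   [inverse elimination on a] = x^2*y^2*z - x^3*y - x*y^3 - x*y*z^2 + y^2*z + 3*x*y - z
trace(a b^-1 a^-1 b^2 a) = trace(a^-1 b^2 a^2) trace(b) - trace(a^-1 b^2 a^2 b)   [inverse elimination on b] = -x^2*y^2*z + x^3*y + x*y^3 + x*y*z^2 - 4*x*y + z
trace(b a^2 b a) = trace(a) trace(b a b a) - trace(b a b)   [square of a] = x*z^2 - y*z - x
trace(a^2 b a^2 b) = trace(a) trace(b a^2 b a) - trace(b a^2 b)   [square of a] = x^2*z^2 - 2*x*y*z + y^2 - 2
trace(a b a^2) = trace(a) trace(a b a) - trace(a b)   [square of a] = x^2*z - x*y - z
trace(a^2 b a^2) = trace(a) trace(a b a^2) - trace(a b a)   [square of a] = x^3*z - x^2*y - 2*x*z + y
trace(a b^2 a^2 b a) = trace(b) trace(a^2 b a^2 b) - trace(a^2 b a^2)   [square of b] = x^2*y*z^2 - x^3*z - 2*x*y^2*z + x^2*y + y^3 + 2*x*z - 3*y
trace(b a b a b a) = trace(b a b a) trace(b a) - trace(a b)   [split at a repeated b] = z^3 - 3*z
trace(a^2 b a b a b) = trace(a) trace(b a b a b a) - trace(b a b a b)   [square of a] = x*z^3 - y*z^2 - 2*x*z + y
trace(a^2 b a b a) = trace(a) trace(b a b a^2) - trace(b a b a)   [square of a] = x^2*z^2 - x*y*z - x^2 - z^2 + 2
trace(a b^2 a^2 b a b) = trace(b) trace(a^2 b a b a b) - trace(a^2 b a b a)   [square of b] = x*y*z^3 - x^2*z^2 - y^2*z^2 - x*y*z + x^2 + y^2 + z^2 - 2
trace(b^2 a^2 b a b^-1 a) = trace(a b^2 a^2 b a) trace(b) - trace(a b^2 a^2 b a b)   [inverse elimination on b] = x^2*y^2*z^2 - x^3*y*z - 2*x*y^3*z - x*y*z^3 + x^2*y^2 + x^2*z^2 + y^4 + y^2*z^2 + 3*x*y*z - x^2 - 4*y^2 - z^2 + 2
trace(a b a b^-1 a^-1 b^2 a) = trace(b^2 a^2 b a b^-1) trace(a) - trace(b^2 a^2 b a b^-1 a)   [inverse elimination on a] = -x^2*y^2*z^2 + x^3*y*z + 2*x*y^3*z + x*y*z^3 - x^2*y^2 - y^4 - y^2*z^2 - 4*x*y*z + 4*y^2 + z^2 - 2
trace(b^2 a b a b a) = trace(b) trace(a b a b a b) - trace(a b a b a)   [square of b] = y*z^3 - x*z^2 - 2*y*z + x
trace(b^2 a b a b) = trace(b) trace(a b a b^2) - trace(a b a b)   [square of b] = y^2*z^2 - x*y*z - y^2 - z^2 + 2
trace(a b^2 a b a b a) = trace(a) trace(b^2 a b a b a) - trace(b^2 a b a b)   [square of a] = x*y*z^3 - x^2*z^2 - y^2*z^2 - x*y*z + x^2 + y^2 + z^2 - 2
trace(a b a b a b a b) = trace(a b) trace(a b a b a b) - trace(a^-1 b^-1 a^-1 b^-1)   [split at a repeated a] = z^4 - 4*z^2 + 2
trace(a b^2 a b a b a b) = trace(b) trace(a b a b a b a b) - trace(a b a b a b a)   [square of b] = y*z^4 - x*z^3 - 3*y*z^2 + 2*x*z + y
trace(b^2 a b a b a b^-1 a) = trace(a b^2 a b a b a) trace(b) - trace(a b^2 a b a b a b)   [inverse elimination on b] = x*y^2*z^3 - x^2*y*z^2 - y^3*z^2 - y*z^4 - x*y^2*z + x*z^3 + x^2*y + y^3 + 4*y*z^2 - 2*x*z - 3*y
trace(a b a b^-1 a^-1 b^2 a b) = trace(b^2 a b a b a b^-1) trace(a) - trace(b^2 a b a b a b^-1 a)   [inverse elimination on a] = -x*y^2*z^3 + x^2*y*z^2 + y^3*z^2 + y*z^4 + x*y^2*z - x^2*y - y^3 - 4*y*z^2 - x*z + 3*y
trace(b a b^-1 a^-1 b^2 a b^-1 a) = trace(a b a b^-1 a^-1 b^2 a) trace(b) - trace(a b a b^-1 a^-1 b^2 a b)   [inverse elimination on b] = -x^2*y^3*z^2 + x^3*y^2*z + 2*x*y^4*z + 2*x*y^2*z^3 - x^2*y^3 - x^2*y*z^2 - y^5 - 2*y^3*z^2 - y*z^4 - 5*x*y^2*z + x^2*y + 5*y^3 + 5*y*z^2 + x*z - 5*y
trace(a^-1 b a b^-1 a^-1 b^2 a b^-1) = trace(b a b^-1 a^-1 b^2 a b^-1) trace(a) - trace(b a b^-1 a^-1 b^2 a b^-1 a)   [inverse elimination on a] = x^2*y^3*z^2 - 2*x^3*y^2*z - 2*x*y^4*z - 2*x*y^2*z^3 + x^4*y + 2*x^2*y^3 + 2*x^2*y*z^2 + y^5 + 2*y^3*z^2 + y*z^4 + 5*x*y^2*z - 5*x^2*y - 5*y^3 - 5*y*z^2 + 5*y
trace(b^3) = trace(b) trace(b^2) - trace(b)   [square of b] = y^3 - 3*y
trace(b^3 a b) = trace(b) trace(a b^3) - trace(a b^2)   [square of b] = y^3*z - x*y^2 - 2*y*z + x
trace(a^-1 b^3 a b) = trace(b^3 a b) trace(a) - trace(b^3 a b a)   [inverse elimination on a] = x*y^3*z - x^2*y^2 - y^2*z^2 - x*y*z + x^2 + y^2 + z^2 - 2
trace(b a b^-1 a^-1 b^2) = trace(a^-1 b^3 a) trace(b) - trace(a^-1 b^3 a b)   [inverse elimination on b] = -x*y^3*z + x^2*y^2 + y^4 + y^2*z^2 + x*y*z - x^2 - 4*y^2 - z^2 + 2
trace(a^-1 b^2 a b^-2 a^-1 b a b^-1) = trace(a^-1 b a b^-1 a^-1 b^2 a b^-1) trace(b) - trace(a^-1 b a b^-1 a^-1 b^2 a)   [inverse elimination on b] = x^2*y^4*z^2 - 2*x^3*y^3*z - 2*x*y^5*z - 2*x*y^3*z^3 + x^4*y^2 + 2*x^2*y^4 + 2*x^2*y^2*z^2 + y^6 + 2*y^4*z^2 + y^2*z^4 + 6*x*y^3*z - 6*x^2*y^2 - 6*y^4 - 6*y^2*z^2 - x*y*z + x^2 + 9*y^2 + z^2 - 2
trace(b^2 a b^-2 a^-1 b) = trace(b^-1 a^-1 b^3 a) trace(b) - trace(b^-1 a^-1 b^3 a b)   [inverse elimination on b] = -x*y^4*z + x^2*y^3 + y^5 + y^3*z^2 + x*y^2*z - x^2*y - 5*y^3 - y*z^2 + 5*y
trace(b^-2 a^-1 b^2 a b^-2 a^-1 b a) = trace(a^-1 b^2 a b^-2 a^-1 b a b^-1) trace(b) - trace(a^-1 b^2 a b^-2 a^-1 b a)   [inverse elimination on b] = x^2*y^5*z^2 - 2*x^3*y^4*z - 2*x*y^6*z - 2*x*y^4*z^3 + x^4*y^3 + 2*x^2*y^5 + 2*x^2*y^3*z^2 + y^7 + 2*y^5*z^2 + y^3*z^4 + 7*x*y^4*z - 7*x^2*y^3 - 7*y^5 - 7*y^3*z^2 - 2*x*y^2*z + 2*x^2*y + 14*y^3 + 2*y*z^2 - 7*y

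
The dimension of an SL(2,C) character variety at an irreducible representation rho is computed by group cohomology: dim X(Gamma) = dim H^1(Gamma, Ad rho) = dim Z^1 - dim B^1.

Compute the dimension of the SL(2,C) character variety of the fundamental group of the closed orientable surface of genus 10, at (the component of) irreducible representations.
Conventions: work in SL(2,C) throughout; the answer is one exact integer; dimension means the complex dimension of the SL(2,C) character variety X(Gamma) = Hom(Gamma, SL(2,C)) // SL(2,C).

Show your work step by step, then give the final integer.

Gamma = pi_1(Sigma_10) = < a_1, b_1, ..., a_10, b_10 | prod [a_i, b_i] > has 2g = 20 generators and 1 relator.
Before the relator condition, cocycle space has dim 3*20 = 60.
At an irreducible rho, H^2 = coker(d_2) vanishes (Poincare duality: H^2 is dual to H^0 = invariants = 0), so d_2 is surjective onto sl_2 and dim Z^1 = 60 - 3 = 57.
dim B^1 = 3 (coboundaries, injective at irreducible rho).
dim H^1 = 57 - 3 = 54 = dim X.

54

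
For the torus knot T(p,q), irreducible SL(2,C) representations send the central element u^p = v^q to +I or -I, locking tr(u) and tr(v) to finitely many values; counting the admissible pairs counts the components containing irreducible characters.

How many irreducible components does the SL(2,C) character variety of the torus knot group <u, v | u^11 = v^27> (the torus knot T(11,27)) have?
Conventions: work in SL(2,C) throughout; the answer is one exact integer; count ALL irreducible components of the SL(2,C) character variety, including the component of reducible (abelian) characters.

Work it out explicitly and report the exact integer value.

In the torus knot group T(11,27), u^11 = v^27 is central, so an irreducible representation sends it to +I or -I (Schur).
So on each irreducible component the traces are pinned: tr(u) = 2*cos(pi*alpha/11) with 1 <= alpha <= 10, tr(v) = 2*cos(pi*beta/27) with 1 <= beta <= 26.
The two central values (-1)^alpha I and (-1)^beta I must be the same matrix, so alpha and beta share a parity.
Counting: 5 odd alphas x 13 odd betas + 5 even alphas x 13 even betas = 65 + 65 = 130.
That is 130 components of irreducible characters, and with the reducible (abelian) component the total is 131.

131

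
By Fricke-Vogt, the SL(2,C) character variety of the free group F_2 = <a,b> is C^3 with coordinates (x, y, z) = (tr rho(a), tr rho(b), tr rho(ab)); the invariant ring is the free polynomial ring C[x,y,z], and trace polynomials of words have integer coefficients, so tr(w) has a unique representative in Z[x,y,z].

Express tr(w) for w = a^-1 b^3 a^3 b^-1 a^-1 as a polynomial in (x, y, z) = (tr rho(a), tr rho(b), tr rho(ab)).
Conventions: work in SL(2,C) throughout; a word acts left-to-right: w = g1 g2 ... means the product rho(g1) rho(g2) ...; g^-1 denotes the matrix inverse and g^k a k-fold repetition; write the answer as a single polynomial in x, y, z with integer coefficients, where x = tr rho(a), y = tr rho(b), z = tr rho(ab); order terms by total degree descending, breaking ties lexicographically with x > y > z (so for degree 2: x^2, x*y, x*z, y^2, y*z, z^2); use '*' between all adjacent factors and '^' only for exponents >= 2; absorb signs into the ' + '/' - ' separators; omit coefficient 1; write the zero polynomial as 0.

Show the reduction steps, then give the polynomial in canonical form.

trace(b a b) = trace(b)*trace(a b) - trace(a)  (reduce the b square) = y*z - x
apply: trace(b^3 a) = trace(b)*trace(b a b) - trace(b a)  (reduce the b square) = y^2*z - x*y - z
apply: trace(b^2) = trace(b)*trace(b) - trace(1)  (reduce the b square) = y^2 - 2
apply: trace(b^3) = trace(b)*trace(b^2) - trace(b)  (reduce the b square) = y^3 - 3*y
apply: trace(b^3 a^2) = trace(a)*trace(b^3 a) - trace(b^3)  (reduce the a square) = x*y^2*z - x^2*y - y^3 - x*z + 3*y
apply: trace(b^2 a^3 b) = trace(a)*trace(b^3 a^2) - trace(b^3 a)  (reduce the a square) = x^2*y^2*z - x^3*y - x*y^3 - x^2*z - y^2*z + 4*x*y + z
use: trace(a b^2 a) = trace(a)*trace(b^2 a) - trace(b^2)  (reduce the a square) = x*y*z - x^2 - y^2 + 2
trace(b^2 a^3) = trace(a)*trace(a b^2 a) - trace(a b^2)  (reduce the a square) = x^2*y*z - x^3 - x*y^2 - y*z + 3*x
trace(b^3 a^3 b) = trace(b)*trace(b^2 a^3 b) - trace(b^2 a^3)  (reduce the b square) = x^2*y^3*z - x^3*y^2 - x*y^4 - 2*x^2*y*z - y^3*z + x^3 + 5*x*y^2 + 2*y*z - 3*x
trace(a b a b) = trace(a b)*trace(a b) - trace(1)  (split on a) = z^2 - 2
trace(a b a) = trace(a)*trace(b a) - trace(b)  (reduce the a square) = x*z - y
use: trace(b a b^2 a) = trace(b)*trace(a b a b) - trace(a b a)  (reduce the b square) = y*z^2 - x*z - y
use: trace(a^2 b a b^2) = trace(a)*trace(b a b^2 a) - trace(b a b^2)  (reduce the a square) = x*y*z^2 - x^2*z - y^2*z + z
trace(a^2 b a b) = trace(a)*trace(b a b a) - trace(b a b)  (reduce the a square) = x*z^2 - y*z - x
use: trace(a b a b^3 a) = trace(b)*trace(a^2 b a b^2) - trace(a^2 b a b)  (reduce the b square) = x*y^2*z^2 - x^2*y*z - y^3*z - x*z^2 + 2*y*z + x
use: trace(a b a b^3) = trace(b)*trace(b a b a b) - trace(b a b a)  (reduce the b square) = y^2*z^2 - x*y*z - y^2 - z^2 + 2
use: trace(b^3 a^3 b a) = trace(a)*trace(a b a b^3 a) - trace(a b a b^3)  (reduce the a square) = x^2*y^2*z^2 - x^3*y*z - x*y^3*z - x^2*z^2 - y^2*z^2 + 3*x*y*z + x^2 + y^2 + z^2 - 2
trace(b^3 a^3 b a^-1) = trace(b^3 a^3 b)*trace(a) - trace(b^3 a^3 b a)  (eliminate a^-1) = x^3*y^3*z - x^4*y^2 - x^2*y^4 - x^2*y^2*z^2 - x^3*y*z + x^4 + 5*x^2*y^2 + x^2*z^2 + y^2*z^2 - x*y*z - 4*x^2 - y^2 - z^2 + 2
use: trace(a^-2 b^3 a^3 b) = trace(b^3 a^3 b a^-1)*trace(a) - trace(b^3 a^3 b)  (eliminate a^-1) = x^4*y^3*z - x^5*y^2 - x^3*y^4 - x^3*y^2*z^2 - x^4*y*z - x^2*y^3*z + x^5 + 6*x^3*y^2 + x^3*z^2 + x*y^4 + x*y^2*z^2 + x^2*y*z + y^3*z - 5*x^3 - 6*x*y^2 - x*z^2 - 2*y*z + 5*x
apply: trace(a^-1 b^3 a^3 b^-1 a^-1) = trace(a^-2 b^3 a^3)*trace(b) - trace(a^-2 b^3 a^3 b)  (eliminate b^-1) = -x^4*y^3*z + x^5*y^2 + x^3*y^4 + x^3*y^2*z^2 + x^4*y*z + x^2*y^3*z - x^5 - 6*x^3*y^2 - x^3*z^2 - x*y^4 - x*y^2*z^2 - x^2*y*z + 5*x^3 + 5*x*y^2 + x*z^2 + y*z - 5*x

-x^4*y^3*z + x^5*y^2 + x^3*y^4 + x^3*y^2*z^2 + x^4*y*z + x^2*y^3*z - x^5 - 6*x^3*y^2 - x^3*z^2 - x*y^4 - x*y^2*z^2 - x^2*y*z + 5*x^3 + 5*x*y^2 + x*z^2 + y*z - 5*x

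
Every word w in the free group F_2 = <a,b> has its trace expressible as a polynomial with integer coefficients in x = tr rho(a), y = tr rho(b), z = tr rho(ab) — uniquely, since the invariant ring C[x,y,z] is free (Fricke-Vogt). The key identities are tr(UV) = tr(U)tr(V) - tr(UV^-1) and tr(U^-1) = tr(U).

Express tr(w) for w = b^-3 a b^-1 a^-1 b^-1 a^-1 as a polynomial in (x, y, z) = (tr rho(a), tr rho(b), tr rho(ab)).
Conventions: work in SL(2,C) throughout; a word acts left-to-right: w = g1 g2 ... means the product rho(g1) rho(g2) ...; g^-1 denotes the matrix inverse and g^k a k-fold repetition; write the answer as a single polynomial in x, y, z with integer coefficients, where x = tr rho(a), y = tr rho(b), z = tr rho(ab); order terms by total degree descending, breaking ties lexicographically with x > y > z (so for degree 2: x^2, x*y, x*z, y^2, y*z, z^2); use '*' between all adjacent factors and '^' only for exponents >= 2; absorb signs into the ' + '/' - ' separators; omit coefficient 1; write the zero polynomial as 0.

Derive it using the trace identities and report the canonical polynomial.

x*y^3*z^2 - x^2*y^2*z - y^2*z^3 - x*y^3 - x*y*z^2 + x^2*z + 2*y^2*z + z^3 + 2*x*y - 3*z

so tr(b^-1 a) = tr(a) tr(b) - tr(a b) = x*y - z
reduce: tr(b^-2 a) = tr(b^-1 a) tr(b) - tr(b^-1 a b) = x*y^2 - y*z - x
tr(a b^-3) = tr(b^-2 a) tr(b) - tr(b^-2 a b) = x*y^3 - y^2*z - 2*x*y + z
reduce: tr(b^-2 a b^-2) = tr(a b^-3) tr(b) - tr(a b^-2) = x*y^4 - y^3*z - 3*x*y^2 + 2*y*z + x
reduce: tr(a^2) = tr(a) tr(a) - tr(1) = x^2 - 2
reduce: tr(a^2 b) = tr(a) tr(b a) - tr(b) = x*z - y
tr(a b^-1 a) = tr(a^2) tr(b) - tr(a^2 b) = x^2*y - x*z - y
so tr(a b a b) = tr(a b) tr(a b) - tr(1) = z^2 - 2
tr(a b^-1 a b) = tr(a b a) tr(b) - tr(a b a b) = x*y*z - y^2 - z^2 + 2
reduce: tr(a b^-1 a b^-1) = tr(a b^-1 a) tr(b) - tr(a b^-1 a b) = x^2*y^2 - 2*x*y*z + z^2 - 2
so tr(a b^-2 a b^-1) = tr(a b^-1 a b^-1) tr(b) - tr(a b^-1 a) = x^2*y^3 - 2*x*y^2*z - x^2*y + y*z^2 + x*z - y
reduce: tr(a b^-2 a) = tr(b^-1 a^2) tr(b) - tr(b^-1 a^2 b) = x^2*y^2 - x*y*z - x^2 - y^2 + 2
reduce: tr(b^-2 a b^-2 a) = tr(a b^-2 a b^-1) tr(b) - tr(a b^-2 a) = x^2*y^4 - 2*x*y^3*z - 2*x^2*y^2 + y^2*z^2 + 2*x*y*z + x^2 - 2
reduce: tr(b^-1 a^-1 b^-2 a b^-1) = tr(b^-2 a b^-2) tr(a) - tr(b^-2 a b^-2 a) = x*y^3*z - x^2*y^2 - y^2*z^2 + 2
tr(b a^2 b) = tr(b) tr(a^2 b) - tr(a^2) = x*y*z - x^2 - y^2 + 2
so tr(b a b) = tr(b) tr(a b) - tr(a) = y*z - x
reduce: tr(b a^2 b a) = tr(a) tr(b a b a) - tr(b a b) = x*z^2 - y*z - x
reduce: tr(a^-1 b a^2 b) = tr(b a^2 b) tr(a) - tr(b a^2 b a) = x^2*y*z - x^3 - x*y^2 - x*z^2 + y*z + 3*x
reduce: tr(a b^-1 a^-1 b a) = tr(a^-1 b a^2) tr(b) - tr(a^-1 b a^2 b) = -x^2*y*z + x^3 + x*y^2 + x*z^2 - 3*x
tr(a b a b a b) = tr(a b) tr(a b a b) - tr(a^-1 b^-1) = z^3 - 3*z
tr(b a b a b^-1 a) = tr(a b a b a) tr(b) - tr(a b a b a b) = x*y*z^2 - y^2*z - z^3 - x*y + 3*z
reduce: tr(a b^-1 a^-1 b a b) = tr(b a b a b^-1) tr(a) - tr(b a b a b^-1 a) = -x*y*z^2 + x^2*z + y^2*z + z^3 - 3*z
tr(a b^-1 a b^-1 a^-1 b) = tr(a b^-1 a^-1 b a) tr(b) - tr(a b^-1 a^-1 b a b) = -x^2*y^2*z + x^3*y + x*y^3 + 2*x*y*z^2 - x^2*z - y^2*z - z^3 - 3*x*y + 3*z
so tr(a b^-1 a b^-1 a^-1 b^-1) = tr(a b^-1 a b^-1 a^-1) tr(b) - tr(a b^-1 a b^-1 a^-1 b) = x^2*y^2*z - x^3*y - 2*x*y*z^2 + x^2*z + z^3 + 2*x*y - 3*z
tr(b^-1 a^-1 b^-2 a b^-1 a) = tr(a b^-1 a b^-1 a^-1 b^-1) tr(b) - tr(a b^-1 a b^-1 a^-1) = x^2*y^3*z - x^3*y^2 - 2*x*y^2*z^2 + x^2*y*z + y*z^3 + x*y^2 - 2*y*z + x
so tr(b^-1 a b^-1 a^-1 b^-1 a^-1 b^-1) = tr(b^-1 a^-1 b^-2 a b^-1) tr(a) - tr(b^-1 a^-1 b^-2 a b^-1 a) = x*y^2*z^2 - x^2*y*z - y*z^3 - x*y^2 + 2*y*z + x
reduce: tr(b^-1 a b^-1 a^-1 b^-1 a^-1) = tr(a^-1 b^-1 a^-1 b^-1 a) tr(b) - tr(a^-1 b^-1 a^-1 b^-1 a b) = x*y*z^2 - x^2*z - z^3 - x*y + 3*z
reduce: tr(b^-3 a b^-1 a^-1 b^-1 a^-1) = tr(b^-1 a b^-1 a^-1 b^-1 a^-1 b^-1) tr(b) - tr(b^-1 a b^-1 a^-1 b^-1 a^-1) = x*y^3*z^2 - x^2*y^2*z - y^2*z^3 - x*y^3 - x*y*z^2 + x^2*z + 2*y^2*z + z^3 + 2*x*y - 3*z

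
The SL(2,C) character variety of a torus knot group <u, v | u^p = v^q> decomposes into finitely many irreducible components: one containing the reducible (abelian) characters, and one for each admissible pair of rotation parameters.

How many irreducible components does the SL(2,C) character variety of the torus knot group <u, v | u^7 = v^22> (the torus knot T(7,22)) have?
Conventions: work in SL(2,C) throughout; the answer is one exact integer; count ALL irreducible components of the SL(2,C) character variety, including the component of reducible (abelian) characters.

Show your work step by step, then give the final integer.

Gamma = < u, v | u^7 = v^22 > (torus knot T(7,22)); the central element u^7 = v^22 acts as +I or -I in any irreducible SL(2,C) representation.
So on each irreducible component the traces are pinned: tr(u) = 2*cos(pi*alpha/7) with 1 <= alpha <= 6, tr(v) = 2*cos(pi*beta/22) with 1 <= beta <= 21.
The two central values (-1)^alpha I and (-1)^beta I must be the same matrix, so alpha and beta share a parity.
Enumerate parity-matched pairs: 3*11 odd-odd plus 3*10 even-even gives 63.
components with irreducible characters: 63; plus the single component of reducible (abelian) characters: total 64.

64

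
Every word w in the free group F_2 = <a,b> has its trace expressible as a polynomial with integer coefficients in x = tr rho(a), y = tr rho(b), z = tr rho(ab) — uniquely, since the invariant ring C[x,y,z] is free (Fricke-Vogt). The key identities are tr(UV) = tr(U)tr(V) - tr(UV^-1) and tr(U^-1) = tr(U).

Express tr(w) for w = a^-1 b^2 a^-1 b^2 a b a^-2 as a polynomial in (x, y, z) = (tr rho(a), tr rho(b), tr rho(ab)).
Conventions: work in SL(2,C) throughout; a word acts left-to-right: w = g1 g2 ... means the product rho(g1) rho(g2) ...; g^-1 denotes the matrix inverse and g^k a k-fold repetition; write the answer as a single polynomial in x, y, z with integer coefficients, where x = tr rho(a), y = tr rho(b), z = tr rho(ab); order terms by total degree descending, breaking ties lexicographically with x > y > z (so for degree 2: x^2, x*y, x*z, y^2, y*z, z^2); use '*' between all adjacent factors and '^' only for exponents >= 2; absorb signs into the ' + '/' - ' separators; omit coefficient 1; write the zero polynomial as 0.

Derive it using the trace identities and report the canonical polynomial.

x^4*y^4*z - x^5*y^3 - 2*x^3*y^3*z^2 - 2*x^2*y^4*z + x^2*y^2*z^3 + x^5*y + 3*x^3*y^3 + x^3*y*z^2 + 3*x*y^3*z^2 - y^2*z^3 - 3*x^3*y - x*y^3 - 2*x*y*z^2 - x^2*z + y^2*z + z

trace(b a b) = trace(b) * trace(a b) - trace(a) = y*z - x
trace(b a b^2) = trace(b) * trace(b a b) - trace(b a) = y^2*z - x*y - z
trace(b^2 a b^2) = trace(b) * trace(b a b^2) - trace(b a b) = y^3*z - x*y^2 - 2*y*z + x
trace(b^4 a b) = trace(b) * trace(b^2 a b^2) - trace(b^2 a b) = y^4*z - x*y^3 - 3*y^2*z + 2*x*y + z
trace(a b a b) = trace(a b) * trace(a b) - trace(1)   [split at repeated a] = z^2 - 2
trace(a b a) = trace(a) * trace(b a) - trace(b) = x*z - y
trace(b a b a b) = trace(b) * trace(a b a b) - trace(a b a) = y*z^2 - x*z - y
trace(b^2 a b a b) = trace(b) * trace(b a b a b) - trace(b a b a) = y^2*z^2 - x*y*z - y^2 - z^2 + 2
trace(b^4 a b a) = trace(b) * trace(b^2 a b a b) - trace(b^2 a b a) = y^3*z^2 - x*y^2*z - y^3 - 2*y*z^2 + x*z + 3*y
trace(a^-1 b^4 a b) = trace(b^4 a b) * trace(a) - trace(b^4 a b a) = x*y^4*z - x^2*y^3 - y^3*z^2 - 2*x*y^2*z + 2*x^2*y + y^3 + 2*y*z^2 - 3*y
trace(b^2 a b a^-2 b^2) = trace(a^-1 b^4 a b) * trace(a) - trace(a^-1 b^4 a b a) = x^2*y^4*z - x^3*y^3 - x*y^3*z^2 - 2*x^2*y^2*z - y^4*z + 2*x^3*y + 2*x*y^3 + 2*x*y*z^2 + 3*y^2*z - 5*x*y - z
trace(b^2) = trace(b) * trace(b) - trace(1) = y^2 - 2
trace(b^3) = trace(b) * trace(b^2) - trace(b) = y^3 - 3*y
trace(a b^3 a) = trace(a) * trace(b^3 a) - trace(b^3) = x*y^2*z - x^2*y - y^3 - x*z + 3*y
trace(b^2 a b^2 a b) = trace(b) * trace(a b^3 a b) - trace(a b^3 a) = y^3*z^2 - 2*x*y^2*z + x^2*y - y*z^2 + x*z - y
trace(a b a b a b) = trace(b a) * trace(b a b a) - trace(b^-1 a^-1)   [split at repeated b] = z^3 - 3*z
trace(a b a b a) = trace(a) * trace(b a b a) - trace(b a b) = x*z^2 - y*z - x
trace(a b^2 a b a b) = trace(b) * trace(a b a b a b) - trace(a b a b a) = y*z^3 - x*z^2 - 2*y*z + x
trace(a b^2 a b a) = trace(a) * trace(b^2 a b a) - trace(b^2 a b) = x*y*z^2 - x^2*z - y^2*z + z
trace(b^2 a b^2 a b a) = trace(b) * trace(a b^2 a b a b) - trace(a b^2 a b a) = y^2*z^3 - 2*x*y*z^2 + x^2*z - y^2*z + x*y - z
trace(a^-1 b^2 a b^2 a b) = trace(b^2 a b^2 a b) * trace(a) - trace(b^2 a b^2 a b a) = x*y^3*z^2 - 2*x^2*y^2*z - y^2*z^3 + x^3*y + x*y*z^2 + y^2*z - 2*x*y + z
trace(b^2 a b a^-2 b^2 a) = trace(a^-1 b^2 a b^2 a b) * trace(a) - trace(a^-1 b^2 a b^2 a b a) = x^2*y^3*z^2 - 2*x^3*y^2*z - x*y^2*z^3 + x^4*y + x^2*y*z^2 - y^3*z^2 + 3*x*y^2*z - 3*x^2*y + y*z^2 + y
trace(a^-2 b^2 a^-1 b^2 a b) = trace(b^2 a b a^-2 b^2) * trace(a) - trace(b^2 a b a^-2 b^2 a) = x^3*y^4*z - x^4*y^3 - 2*x^2*y^3*z^2 - x*y^4*z + x*y^2*z^3 + x^4*y + 2*x^2*y^3 + x^2*y*z^2 + y^3*z^2 - 2*x^2*y - y*z^2 - x*z - y
trace(a^-1 b^2 a^-1 b^2 a b) = trace(b^2 a b a^-1 b^2) * trace(a) - trace(b^2 a b a^-1 b^2 a) = x^2*y^4*z - x^3*y^3 - 2*x*y^3*z^2 + y^2*z^3 + x^3*y + x*y^3 + x*y*z^2 - y^2*z - x*y - z
trace(a^-1 b^2 a^-1 b^2 a b a^-2) = trace(a^-2 b^2 a^-1 b^2 a b) * trace(a) - trace(a^-2 b^2 a^-1 b^2 a b a) = x^4*y^4*z - x^5*y^3 - 2*x^3*y^3*z^2 - 2*x^2*y^4*z + x^2*y^2*z^3 + x^5*y + 3*x^3*y^3 + x^3*y*z^2 + 3*x*y^3*z^2 - y^2*z^3 - 3*x^3*y - x*y^3 - 2*x*y*z^2 - x^2*z + y^2*z + z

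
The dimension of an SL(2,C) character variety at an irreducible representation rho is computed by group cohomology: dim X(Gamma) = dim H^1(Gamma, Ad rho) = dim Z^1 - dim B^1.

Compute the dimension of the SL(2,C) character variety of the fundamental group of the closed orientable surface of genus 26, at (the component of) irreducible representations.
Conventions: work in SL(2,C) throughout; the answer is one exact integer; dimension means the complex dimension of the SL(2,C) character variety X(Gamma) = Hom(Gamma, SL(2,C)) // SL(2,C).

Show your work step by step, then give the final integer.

Gamma = pi_1(Sigma_26) = < a_1, b_1, ..., a_26, b_26 | prod [a_i, b_i] > has 2g = 52 generators and 1 relator.
Unconstrained cocycle data is one sl_2 vector per generator (156 dimensions), cut by the relator condition d_2(z) = 0.
H^2 = coker(d_2) is dual to H^0 = 0 at irreducible rho (Poincare duality), so d_2 is onto: dim Z^1 = 153.
As always at irreducible rho, dim B^1 = 3.
Hence dim X = 153 - 3 = 150.

150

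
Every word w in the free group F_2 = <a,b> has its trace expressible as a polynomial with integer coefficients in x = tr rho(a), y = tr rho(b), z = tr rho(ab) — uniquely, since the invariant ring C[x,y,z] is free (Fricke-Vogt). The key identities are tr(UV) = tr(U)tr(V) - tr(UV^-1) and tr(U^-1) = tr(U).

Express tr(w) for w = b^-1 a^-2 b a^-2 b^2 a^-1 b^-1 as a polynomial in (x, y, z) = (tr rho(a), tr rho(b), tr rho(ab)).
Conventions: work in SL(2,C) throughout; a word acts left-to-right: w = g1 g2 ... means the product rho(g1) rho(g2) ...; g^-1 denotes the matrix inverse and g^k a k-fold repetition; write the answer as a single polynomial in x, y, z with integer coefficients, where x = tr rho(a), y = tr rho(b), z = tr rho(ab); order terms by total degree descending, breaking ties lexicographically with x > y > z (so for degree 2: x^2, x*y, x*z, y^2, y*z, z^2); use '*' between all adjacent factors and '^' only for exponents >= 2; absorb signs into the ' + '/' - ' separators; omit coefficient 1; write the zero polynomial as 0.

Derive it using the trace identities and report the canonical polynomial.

x^4*y^4*z - x^5*y^3 - x^3*y^5 - 2*x^3*y^3*z^2 + x^4*y^2*z + x^2*y^2*z^3 + x^5*y + 5*x^3*y^3 + x*y^5 + x*y^3*z^2 - x^4*z - 4*x^2*y^2*z - 4*x^3*y - 4*x*y^3 + 3*x^2*z + 3*x*y - z

use: trace(b^2) = trace(b) trace(b) - trace(1) = y^2 - 2
apply: trace(b^3) = trace(b) trace(b^2) - trace(b) = y^3 - 3*y
trace(b a b) = trace(b) trace(a b) - trace(a) = y*z - x
apply: trace(b^3 a) = trace(b) trace(b a b) - trace(b a) = y^2*z - x*y - z
apply: trace(b a^-1 b^2) = trace(b^3) trace(a) - trace(b^3 a) = x*y^3 - y^2*z - 2*x*y + z
apply: trace(a b a b) = trace(b a) trace(b a) - trace(1) = z^2 - 2
trace(a b a) = trace(a) trace(b a) - trace(b) = x*z - y
use: trace(b^2 a b a) = trace(b) trace(a b a b) - trace(a b a) = y*z^2 - x*z - y
use: trace(b a^-1 b^2 a) = trace(b^2 a b) trace(a) - trace(b^2 a b a) = x*y^2*z - x^2*y - y*z^2 + y
trace(a^-1 b a^-1 b^2) = trace(b a^-1 b^2) trace(a) - trace(b a^-1 b^2 a) = x^2*y^3 - 2*x*y^2*z - x^2*y + y*z^2 + x*z - y
use: trace(a^-1 b a^-1 b^2 a^-1) = trace(a^-1 b a^-1 b^2) trace(a) - trace(a^-1 b a^-1 b^2 a) = x^3*y^3 - 2*x^2*y^2*z - x^3*y - x*y^3 + x*y*z^2 + x^2*z + y^2*z + x*y - z
trace(a^-2 b a^-1 b^2 a^-1) = trace(a^-1 b a^-1 b^2 a^-1) trace(a) - trace(a^-1 b a^-1 b^2) = x^4*y^3 - 2*x^3*y^2*z - x^4*y - 2*x^2*y^3 + x^2*y*z^2 + x^3*z + 3*x*y^2*z + 2*x^2*y - y*z^2 - 2*x*z + y
apply: trace(b^4) = trace(b) trace(b^3) - trace(b^2) = y^4 - 4*y^2 + 2
use: trace(b^4 a) = trace(b) trace(b a b^2) - trace(b a b) = y^3*z - x*y^2 - 2*y*z + x
trace(b^2 a^-1 b^2) = trace(b^4) trace(a) - trace(b^4 a) = x*y^4 - y^3*z - 3*x*y^2 + 2*y*z + x
apply: trace(a^2) = trace(a) trace(a) - trace(1) = x^2 - 2
trace(a b^2 a) = trace(b) trace(a^2 b) - trace(a^2) = x*y*z - x^2 - y^2 + 2
trace(b^2 a b^2 a) = trace(b) trace(a b^2 a b) - trace(a b^2 a) = y^2*z^2 - 2*x*y*z + x^2 - 2
apply: trace(b^2 a^-1 b^2 a) = trace(b^2 a b^2) trace(a) - trace(b^2 a b^2 a) = x*y^3*z - x^2*y^2 - y^2*z^2 + 2
apply: trace(b a^-1 b^2 a^-1 b) = trace(b^2 a^-1 b^2) trace(a) - trace(b^2 a^-1 b^2 a) = x^2*y^4 - 2*x*y^3*z - 2*x^2*y^2 + y^2*z^2 + 2*x*y*z + x^2 - 2
trace(b a b^3 a) = trace(b) trace(a b a b^2) - trace(a b a b) = y^2*z^2 - x*y*z - y^2 - z^2 + 2
use: trace(b^2 a^-1 b a b) = trace(b a b^3) trace(a) - trace(b a b^3 a) = x*y^3*z - x^2*y^2 - y^2*z^2 - x*y*z + x^2 + y^2 + z^2 - 2
trace(a b a b a b) = trace(a b) trace(a b a b) - trace(a^-1 b^-1) = z^3 - 3*z
trace(a b a b a) = trace(a) trace(b a b a) - trace(b a b) = x*z^2 - y*z - x
apply: trace(b a b a b^2 a) = trace(b) trace(a b a b a b) - trace(a b a b a) = y*z^3 - x*z^2 - 2*y*z + x
trace(b^2 a^-1 b a b a) = trace(b a b a b^2) trace(a) - trace(b a b a b^2 a) = x*y^2*z^2 - x^2*y*z - y*z^3 - x*y^2 + 2*y*z + x
trace(b a^-1 b^2 a^-1 b a) = trace(b^2 a^-1 b a b) trace(a) - trace(b^2 a^-1 b a b a) = x^2*y^3*z - x^3*y^2 - 2*x*y^2*z^2 + y*z^3 + x^3 + 2*x*y^2 + x*z^2 - 2*y*z - 3*x
use: trace(a^-1 b a^-1 b^2 a^-1 b) = trace(b a^-1 b^2 a^-1 b) trace(a) - trace(b a^-1 b^2 a^-1 b a) = x^3*y^4 - 3*x^2*y^3*z - x^3*y^2 + 3*x*y^2*z^2 + 2*x^2*y*z - y*z^3 - 2*x*y^2 - x*z^2 + 2*y*z + x
use: trace(a^-2 b a^-1 b^2 a^-1 b) = trace(a^-1 b a^-1 b^2 a^-1 b) trace(a) - trace(a^-1 b a^-1 b^2 a^-1 b a) = x^4*y^4 - 3*x^3*y^3*z - x^4*y^2 - x^2*y^4 + 3*x^2*y^2*z^2 + 2*x^3*y*z + 2*x*y^3*z - x*y*z^3 - x^2*z^2 - y^2*z^2 + 2
use: trace(a^-1 b^2 a^-1 b^-1 a^-2 b) = trace(a^-2 b a^-1 b^2 a^-1) trace(b) - trace(a^-2 b a^-1 b^2 a^-1 b) = x^3*y^3*z - x^2*y^4 - 2*x^2*y^2*z^2 - x^3*y*z + x*y^3*z + x*y*z^3 + 2*x^2*y^2 + x^2*z^2 - 2*x*y*z + y^2 - 2
trace(a^-1 b^3 a^-1) = trace(a^-1 b^3) trace(a) - trace(a^-1 b^3 a) = x^2*y^3 - x*y^2*z - 2*x^2*y - y^3 + x*z + 3*y
trace(a^-2 b^3 a^-1) = trace(a^-1 b^3 a^-1) trace(a) - trace(a^-1 b^3) = x^3*y^3 - x^2*y^2*z - 2*x^3*y - 2*x*y^3 + x^2*z + y^2*z + 5*x*y - z
trace(b a^-1 b^3 a) = trace(b^3 a b) trace(a) - trace(b^3 a b a) = x*y^3*z - x^2*y^2 - y^2*z^2 - x*y*z + x^2 + y^2 + z^2 - 2
trace(a^-1 b^3 a^-1 b) = trace(b a^-1 b^3) trace(a) - trace(b a^-1 b^3 a) = x^2*y^4 - 2*x*y^3*z - 2*x^2*y^2 + y^2*z^2 + 3*x*y*z - y^2 - z^2 + 2
trace(a^-2 b^3 a^-1 b) = trace(a^-1 b^3 a^-1 b) trace(a) - trace(a^-1 b^3 a^-1 b a) = x^3*y^4 - 2*x^2*y^3*z - 2*x^3*y^2 - x*y^4 + x*y^2*z^2 + 3*x^2*y*z + y^3*z + 2*x*y^2 - x*z^2 - 2*y*z + x
trace(b^2 a^-1 b^-1 a^-2 b) = trace(a^-2 b^3 a^-1) trace(b) - trace(a^-2 b^3 a^-1 b) = x^2*y^3*z - x*y^4 - x*y^2*z^2 - 2*x^2*y*z + 3*x*y^2 + x*z^2 + y*z - x
trace(a^-2 b a^-2 b^2 a^-1 b^-1) = trace(a^-1 b^2 a^-1 b^-1 a^-2 b) trace(a) - trace(a^-1 b^2 a^-1 b^-1 a^-2 b a) = x^4*y^3*z - x^3*y^4 - 2*x^3*y^2*z^2 - x^4*y*z + x^2*y*z^3 + 2*x^3*y^2 + x^3*z^2 + x*y^4 + x*y^2*z^2 - 2*x*y^2 - x*z^2 - y*z - x
use: trace(a^-2 b a^-2 b^2) = trace(a^-1 b^2 a^-2 b) trace(a) - trace(a^-1 b^2 a^-2 b a) = x^4*y^3 - 2*x^3*y^2*z - x^4*y - 2*x^2*y^3 + x^2*y*z^2 + x^3*z + 2*x*y^2*z + 3*x^2*y + y^3 - 2*x*z - 3*y
apply: trace(b a^-2 b^2 a) = trace(a^-1 b^2 a b) trace(a) - trace(a^-1 b^2 a b a) = x^2*y^2*z - x^3*y - x*y*z^2 - y^2*z + 2*x*y + z
trace(a^-1 b a^-2 b^2) = trace(b a^-2 b^2) trace(a) - trace(b a^-2 b^2 a) = x^3*y^3 - 2*x^2*y^2*z - x^3*y - x*y^3 + x*y*z^2 + x^2*z + y^2*z + x*y - z
use: trace(a^-2 b a^-2 b^2 a^-1) = trace(a^-2 b a^-2 b^2) trace(a) - trace(a^-2 b a^-2 b^2 a) = x^5*y^3 - 2*x^4*y^2*z - x^5*y - 3*x^3*y^3 + x^3*y*z^2 + x^4*z + 4*x^2*y^2*z + 4*x^3*y + 2*x*y^3 - x*y*z^2 - 3*x^2*z - y^2*z - 4*x*y + z
apply: trace(b^-1 a^-2 b a^-2 b^2 a^-1 b^-1) = trace(a^-2 b a^-2 b^2 a^-1 b^-1) trace(b) - trace(a^-2 b a^-2 b^2 a^-1) = x^4*y^4*z - x^5*y^3 - x^3*y^5 - 2*x^3*y^3*z^2 + x^4*y^2*z + x^2*y^2*z^3 + x^5*y + 5*x^3*y^3 + x*y^5 + x*y^3*z^2 - x^4*z - 4*x^2*y^2*z - 4*x^3*y - 4*x*y^3 + 3*x^2*z + 3*x*y - z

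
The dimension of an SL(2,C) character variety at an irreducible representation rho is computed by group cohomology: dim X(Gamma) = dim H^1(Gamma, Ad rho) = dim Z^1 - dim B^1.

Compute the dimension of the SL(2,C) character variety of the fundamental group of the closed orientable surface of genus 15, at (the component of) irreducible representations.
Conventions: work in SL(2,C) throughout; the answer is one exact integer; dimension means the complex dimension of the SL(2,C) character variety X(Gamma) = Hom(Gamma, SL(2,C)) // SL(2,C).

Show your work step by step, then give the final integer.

84

pi_1 of the closed genus-15 surface has 30 generators bound by the single product-of-commutators relator.
A cocycle assigns one sl_2 vector per generator subject to the relator condition d_2(z) = 0: dim of the unconstrained space is 3*2g = 90.
d_2 is surjective at irreducible rho (its cokernel H^2 is dual to H^0 = 0), so dim Z^1 = 90 - 3 = 87.
Coboundaries contribute dim B^1 = 3 (injective at irreducible rho).
dim H^1 = 87 - 3 = 84 = dim X.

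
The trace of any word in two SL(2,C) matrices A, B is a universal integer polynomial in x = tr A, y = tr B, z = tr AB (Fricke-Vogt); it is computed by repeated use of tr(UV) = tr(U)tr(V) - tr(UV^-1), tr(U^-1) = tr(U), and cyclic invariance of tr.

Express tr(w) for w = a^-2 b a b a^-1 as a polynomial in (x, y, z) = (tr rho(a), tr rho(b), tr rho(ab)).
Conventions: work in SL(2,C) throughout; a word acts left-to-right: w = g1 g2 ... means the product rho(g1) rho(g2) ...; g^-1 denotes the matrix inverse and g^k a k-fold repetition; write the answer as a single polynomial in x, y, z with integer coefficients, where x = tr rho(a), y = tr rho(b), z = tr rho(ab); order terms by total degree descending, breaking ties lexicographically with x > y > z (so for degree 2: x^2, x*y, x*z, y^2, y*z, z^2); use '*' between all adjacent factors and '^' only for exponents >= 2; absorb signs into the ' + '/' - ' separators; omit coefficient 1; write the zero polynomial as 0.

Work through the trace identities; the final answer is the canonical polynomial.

trace(b a b) = trace(b) * trace(a b) - trace(a)   [square of b] = y*z - x
trace(b a b a) = trace(b a) * trace(b a) - trace(1)   [split at a repeated b] = z^2 - 2
trace(b a b a^-1) = trace(b a b) * trace(a) - trace(b a b a)   [inverse elimination on a] = x*y*z - x^2 - z^2 + 2
trace(a^-2 b a b) = trace(b a b a^-1) * trace(a) - trace(b a b)   [inverse elimination on a] = x^2*y*z - x^3 - x*z^2 - y*z + 3*x
reduce: trace(a^-2 b a b a^-1) = trace(a^-2 b a b) * trace(a) - trace(a^-2 b a b a)   [inverse elimination on a] = x^3*y*z - x^4 - x^2*z^2 - 2*x*y*z + 4*x^2 + z^2 - 2

x^3*y*z - x^4 - x^2*z^2 - 2*x*y*z + 4*x^2 + z^2 - 2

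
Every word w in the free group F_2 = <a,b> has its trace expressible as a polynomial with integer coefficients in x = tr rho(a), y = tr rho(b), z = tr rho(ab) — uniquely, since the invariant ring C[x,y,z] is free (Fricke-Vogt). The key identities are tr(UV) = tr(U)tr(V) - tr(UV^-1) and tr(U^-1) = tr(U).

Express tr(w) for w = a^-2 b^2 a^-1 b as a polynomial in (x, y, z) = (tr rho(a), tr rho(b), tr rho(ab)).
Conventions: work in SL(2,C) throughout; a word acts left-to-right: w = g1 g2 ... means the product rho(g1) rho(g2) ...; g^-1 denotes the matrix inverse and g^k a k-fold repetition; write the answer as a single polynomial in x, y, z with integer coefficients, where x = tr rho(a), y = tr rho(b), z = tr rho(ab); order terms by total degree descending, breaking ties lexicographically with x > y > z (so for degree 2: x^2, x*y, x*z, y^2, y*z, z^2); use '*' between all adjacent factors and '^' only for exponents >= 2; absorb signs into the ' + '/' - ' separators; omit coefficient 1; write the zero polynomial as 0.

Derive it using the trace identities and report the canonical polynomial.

tr(b^2) = tr(b) * tr(b) - tr(1) = y^2 - 2
tr(b^3) = tr(b) * tr(b^2) - tr(b) = y^3 - 3*y
tr(a b^2) = tr(b) * tr(a b) - tr(a) = y*z - x
tr(b^3 a) = tr(b) * tr(a b^2) - tr(a b) = y^2*z - x*y - z
tr(b^2 a^-1 b) = tr(b^3) * tr(a) - tr(b^3 a) = x*y^3 - y^2*z - 2*x*y + z
tr(a b a b) = tr(a b) * tr(a b) - tr(1) = z^2 - 2
tr(a b a) = tr(a) * tr(b a) - tr(b) = x*z - y
tr(b a b^2 a) = tr(b) * tr(a b a b) - tr(a b a) = y*z^2 - x*z - y
tr(b^2 a^-1 b a) = tr(b a b^2) * tr(a) - tr(b a b^2 a) = x*y^2*z - x^2*y - y*z^2 + y
tr(b^2 a^-1 b a^-1) = tr(b^2 a^-1 b) * tr(a) - tr(b^2 a^-1 b a) = x^2*y^3 - 2*x*y^2*z - x^2*y + y*z^2 + x*z - y
tr(a^-2 b^2 a^-1 b) = tr(b^2 a^-1 b a^-1) * tr(a) - tr(b^2 a^-1 b) = x^3*y^3 - 2*x^2*y^2*z - x^3*y - x*y^3 + x*y*z^2 + x^2*z + y^2*z + x*y - z

x^3*y^3 - 2*x^2*y^2*z - x^3*y - x*y^3 + x*y*z^2 + x^2*z + y^2*z + x*y - z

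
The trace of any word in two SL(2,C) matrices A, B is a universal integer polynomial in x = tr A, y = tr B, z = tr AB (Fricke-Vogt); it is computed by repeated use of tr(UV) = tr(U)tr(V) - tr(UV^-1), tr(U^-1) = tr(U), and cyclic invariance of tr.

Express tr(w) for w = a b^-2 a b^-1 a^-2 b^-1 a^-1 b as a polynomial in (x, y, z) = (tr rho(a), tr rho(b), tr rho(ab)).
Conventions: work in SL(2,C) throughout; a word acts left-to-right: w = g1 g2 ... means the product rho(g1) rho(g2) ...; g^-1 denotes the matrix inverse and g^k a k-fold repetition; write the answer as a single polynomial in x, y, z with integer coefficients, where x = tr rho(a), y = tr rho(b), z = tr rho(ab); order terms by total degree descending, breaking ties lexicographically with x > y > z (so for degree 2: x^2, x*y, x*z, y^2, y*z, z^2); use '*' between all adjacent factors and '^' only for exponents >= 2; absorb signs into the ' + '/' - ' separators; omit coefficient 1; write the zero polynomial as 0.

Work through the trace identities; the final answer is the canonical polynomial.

so tr(b a b) = tr(b) * tr(a b) - tr(a) = y*z - x
reduce: tr(b a b a) = tr(b a) * tr(b a) - tr(1)   [split at repeated b] = z^2 - 2
so tr(a^-1 b a b) = tr(b a b) * tr(a) - tr(b a b a) = x*y*z - x^2 - z^2 + 2
so tr(a^-1 b a b^-1) = tr(a^-1 b a) * tr(b) - tr(a^-1 b a b) = -x*y*z + x^2 + y^2 + z^2 - 2
tr(a^-1 b a b^-2) = tr(a^-1 b a b^-1) * tr(b) - tr(a^-1 b a) = -x*y^2*z + x^2*y + y^3 + y*z^2 - 3*y
so tr(b^-1 a^-1 b a b^-2) = tr(a^-1 b a b^-2) * tr(b) - tr(a^-1 b a b^-1) = -x*y^3*z + x^2*y^2 + y^4 + y^2*z^2 + x*y*z - x^2 - 4*y^2 - z^2 + 2
so tr(b^-1 a) = tr(a) * tr(b) - tr(a b) = x*y - z
so tr(b^2) = tr(b) * tr(b) - tr(1) = y^2 - 2
so tr(a b^2 a) = tr(a) * tr(b^2 a) - tr(b^2) = x*y*z - x^2 - y^2 + 2
tr(a b a) = tr(a) * tr(b a) - tr(b) = x*z - y
reduce: tr(a b^2 a b) = tr(b) * tr(a b a b) - tr(a b a) = y*z^2 - x*z - y
so tr(b^-1 a b^2 a) = tr(a b^2 a) * tr(b) - tr(a b^2 a b) = x*y^2*z - x^2*y - y^3 - y*z^2 + x*z + 3*y
so tr(b a b^-2 a b) = tr(b^-1 a b^2 a) * tr(b) - tr(b^-1 a b^2 a b) = x*y^3*z - x^2*y^2 - y^4 - y^2*z^2 + x^2 + 4*y^2 - 2
tr(b^2 a b) = tr(b) * tr(b a b) - tr(b a) = y^2*z - x*y - z
so tr(a b^2 a b a) = tr(a) * tr(b^2 a b a) - tr(b^2 a b) = x*y*z^2 - x^2*z - y^2*z + z
tr(a b a b a b) = tr(b a b a) * tr(b a) - tr(a b)   [split at repeated b] = z^3 - 3*z
tr(a b a b a) = tr(a) * tr(b a b a) - tr(b a b) = x*z^2 - y*z - x
tr(a b^2 a b a b) = tr(b) * tr(a b a b a b) - tr(a b a b a) = y*z^3 - x*z^2 - 2*y*z + x
tr(b a b a b^-1 a b) = tr(a b^2 a b a) * tr(b) - tr(a b^2 a b a b) = x*y^2*z^2 - x^2*y*z - y^3*z - y*z^3 + x*z^2 + 3*y*z - x
so tr(a b a b a b a) = tr(a) * tr(b a b a b a) - tr(b a b a b) = x*z^3 - y*z^2 - 2*x*z + y
tr(a b a b a b a b) = tr(a b) * tr(a b a b a b) - tr(a^-1 b^-1 a^-1 b^-1)   [split at repeated a] = z^4 - 4*z^2 + 2
tr(b a b a b^-1 a b a) = tr(a b a b a b a) * tr(b) - tr(a b a b a b a b) = x*y*z^3 - y^2*z^2 - z^4 - 2*x*y*z + y^2 + 4*z^2 - 2
so tr(b^-1 a b a^-1 b a b a) = tr(b a b a b^-1 a b) * tr(a) - tr(b a b a b^-1 a b a) = x^2*y^2*z^2 - x^3*y*z - x*y^3*z - 2*x*y*z^3 + x^2*z^2 + y^2*z^2 + z^4 + 5*x*y*z - x^2 - y^2 - 4*z^2 + 2
so tr(a b a^-1 b a b a) = tr(b a b a^2 b) * tr(a) - tr(b a b a^2 b a) = x^2*y*z^2 - x^3*z - x*y^2*z - x*z^3 + y*z^2 + 3*x*z - y
tr(a b a b^-2 a b a^-1 b) = tr(b^-1 a b a^-1 b a b a) * tr(b) - tr(b^-1 a b a^-1 b a b a b) = x^2*y^3*z^2 - x^3*y^2*z - x*y^4*z - 2*x*y^2*z^3 + y^3*z^2 + y*z^4 + x^3*z + 6*x*y^2*z + x*z^3 - x^2*y - y^3 - 5*y*z^2 - 3*x*z + 3*y
tr(b a b^-2 a b a^-1 b^-1 a) = tr(a b a b^-2 a b a^-1) * tr(b) - tr(a b a b^-2 a b a^-1 b) = -x^2*y^3*z^2 + x^3*y^2*z + 2*x*y^4*z + 2*x*y^2*z^3 - x^2*y^3 - y^5 - 2*y^3*z^2 - y*z^4 - x^3*z - 6*x*y^2*z - x*z^3 + 2*x^2*y + 5*y^3 + 5*y*z^2 + 3*x*z - 5*y
reduce: tr(a^-1 b^-1 a^-1 b a b^-2 a b) = tr(b a b^-2 a b a^-1 b^-1) * tr(a) - tr(b a b^-2 a b a^-1 b^-1 a) = x^2*y^3*z^2 - x^3*y^2*z - 2*x*y^4*z - 2*x*y^2*z^3 + x^2*y^3 + y^5 + 2*y^3*z^2 + y*z^4 + x^3*z + 6*x*y^2*z + x*z^3 - x^2*y - 5*y^3 - 5*y*z^2 - 4*x*z + 5*y
so tr(b^-1 a^-1 b a b^-2 a b^-1 a^-1) = tr(a^-1 b^-1 a^-1 b a b^-2 a) * tr(b) - tr(a^-1 b^-1 a^-1 b a b^-2 a b) = -x^2*y^3*z^2 + x^3*y^2*z + x*y^4*z + 2*x*y^2*z^3 - y^3*z^2 - y*z^4 - x^3*z - 5*x*y^2*z - x*z^3 + y^3 + 4*y*z^2 + 4*x*z - 3*y
tr(b^-1 a b a b a) = tr(a b a b a) * tr(b) - tr(a b a b a b) = x*y*z^2 - y^2*z - z^3 - x*y + 3*z
so tr(b a b^-2 a b a) = tr(b^-1 a b a b a) * tr(b) - tr(b^-1 a b a b a b) = x*y^2*z^2 - y^3*z - y*z^3 - x*y^2 - x*z^2 + 4*y*z + x
so tr(a^-1 b a b^-2 a b) = tr(b a b^-2 a b) * tr(a) - tr(b a b^-2 a b a) = x^2*y^3*z - x^3*y^2 - x*y^4 - 2*x*y^2*z^2 + y^3*z + y*z^3 + x^3 + 5*x*y^2 + x*z^2 - 4*y*z - 3*x
tr(b^-1 a^-1 b a b^-2 a) = tr(a^-1 b a b^-2 a) * tr(b) - tr(a^-1 b a b^-2 a b) = -x^2*y^3*z + x^3*y^2 + x*y^4 + 2*x*y^2*z^2 - y^3*z - y*z^3 - x^3 - 4*x*y^2 - x*z^2 + 3*y*z + 3*x
tr(b^-1 a^-1 b a b^-2 a b^-1) = tr(b^-1 a^-1 b a b^-2 a) * tr(b) - tr(b^-1 a^-1 b a b^-2 a b) = -x^2*y^4*z + x^3*y^3 + x*y^5 + 2*x*y^3*z^2 - y^4*z - y^2*z^3 - x^3*y - 4*x*y^3 - x*y*z^2 + 3*y^2*z + 2*x*y + z
tr(a b^-2 a b^-1 a^-2 b^-1 a^-1 b) = tr(b^-1 a^-1 b a b^-2 a b^-1 a^-1) * tr(a) - tr(b^-1 a^-1 b a b^-2 a b^-1) = -x^3*y^3*z^2 + x^4*y^2*z + 2*x^2*y^4*z + 2*x^2*y^2*z^3 - x^3*y^3 - x*y^5 - 3*x*y^3*z^2 - x*y*z^4 - x^4*z - 5*x^2*y^2*z - x^2*z^3 + y^4*z + y^2*z^3 + x^3*y + 5*x*y^3 + 5*x*y*z^2 + 4*x^2*z - 3*y^2*z - 5*x*y - z

-x^3*y^3*z^2 + x^4*y^2*z + 2*x^2*y^4*z + 2*x^2*y^2*z^3 - x^3*y^3 - x*y^5 - 3*x*y^3*z^2 - x*y*z^4 - x^4*z - 5*x^2*y^2*z - x^2*z^3 + y^4*z + y^2*z^3 + x^3*y + 5*x*y^3 + 5*x*y*z^2 + 4*x^2*z - 3*y^2*z - 5*x*y - z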